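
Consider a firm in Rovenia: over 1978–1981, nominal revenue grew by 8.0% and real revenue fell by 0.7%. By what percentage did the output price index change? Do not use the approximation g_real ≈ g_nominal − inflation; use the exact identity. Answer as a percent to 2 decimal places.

8.76%

(1 + g_nom) = (1 + g_real)(1 + π), so π = 1.0800 / 0.9930 − 1 = 0.08761.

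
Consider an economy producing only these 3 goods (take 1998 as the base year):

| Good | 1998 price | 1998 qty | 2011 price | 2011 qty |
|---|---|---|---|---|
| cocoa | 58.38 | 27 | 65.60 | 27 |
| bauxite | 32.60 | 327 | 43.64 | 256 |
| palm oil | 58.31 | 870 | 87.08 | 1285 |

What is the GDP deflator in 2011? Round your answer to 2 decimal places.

Nominal GDP 2011 = 65.60·27 + 43.64·256 + 87.08·1285 = 124840.84.
Real GDP 2011 (at 1998 prices) = 58.38·27 + 32.60·256 + 58.31·1285 = 84850.21.
Deflator = Nominal/Real × 100 = 124840.84/84850.21 × 100 = 147.131.

147.13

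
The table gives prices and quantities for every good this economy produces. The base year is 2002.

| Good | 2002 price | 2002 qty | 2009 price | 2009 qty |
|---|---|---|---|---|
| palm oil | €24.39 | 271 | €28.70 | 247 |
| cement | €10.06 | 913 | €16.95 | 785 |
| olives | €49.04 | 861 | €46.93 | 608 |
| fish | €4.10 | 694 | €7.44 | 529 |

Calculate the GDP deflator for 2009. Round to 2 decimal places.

Nominal GDP 2009 = 28.70·247 + 16.95·785 + 46.93·608 + 7.44·529 = 52863.85.
Real GDP 2009 (at 2002 prices) = 24.39·247 + 10.06·785 + 49.04·608 + 4.10·529 = 45906.65.
Deflator = Nominal/Real × 100 = 52863.85/45906.65 × 100 = 115.155.

115.16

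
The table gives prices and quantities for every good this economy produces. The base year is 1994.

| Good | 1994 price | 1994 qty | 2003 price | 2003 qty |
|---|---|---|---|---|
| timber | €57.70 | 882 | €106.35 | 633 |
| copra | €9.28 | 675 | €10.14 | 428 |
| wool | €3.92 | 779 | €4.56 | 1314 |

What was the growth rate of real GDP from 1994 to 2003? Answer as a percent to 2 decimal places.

-24.19%

Real GDP 1994 = Nominal GDP 1994 = 57.70·882 + 9.28·675 + 3.92·779 = 60209.08.
Real GDP 2003 (at 1994 prices) = 57.70·633 + 9.28·428 + 3.92·1314 = 45646.82.
Real growth = 45646.82/60209.08 − 1 = -0.2419.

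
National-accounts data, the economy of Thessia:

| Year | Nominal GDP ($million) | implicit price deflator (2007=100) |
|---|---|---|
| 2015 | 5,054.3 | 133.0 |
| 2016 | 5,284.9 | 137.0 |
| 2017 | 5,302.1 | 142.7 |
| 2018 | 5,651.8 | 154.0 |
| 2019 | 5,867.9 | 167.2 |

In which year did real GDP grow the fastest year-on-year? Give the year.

2016: real = 5284.9/1.370 = 3857.59; growth vs 2015 (3800.23) = 1.51%.
2017: real = 5302.1/1.427 = 3715.56; growth vs 2016 (3857.59) = -3.68%.
2018: real = 5651.8/1.540 = 3670.00; growth vs 2017 (3715.56) = -1.23%.
2019: real = 5867.9/1.672 = 3509.51; growth vs 2018 (3670.00) = -4.37%.

2016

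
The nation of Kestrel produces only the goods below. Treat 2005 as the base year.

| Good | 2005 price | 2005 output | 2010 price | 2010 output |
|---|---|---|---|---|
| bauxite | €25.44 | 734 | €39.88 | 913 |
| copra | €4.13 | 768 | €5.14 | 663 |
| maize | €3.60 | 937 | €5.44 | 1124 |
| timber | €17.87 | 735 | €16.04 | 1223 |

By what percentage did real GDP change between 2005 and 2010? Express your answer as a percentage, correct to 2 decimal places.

Real GDP 2005 = Nominal GDP 2005 = 25.44·734 + 4.13·768 + 3.60·937 + 17.87·735 = 38352.45.
Real GDP 2010 (at 2005 prices) = 25.44·913 + 4.13·663 + 3.60·1124 + 17.87·1223 = 51866.32.
Real growth = 51866.32/38352.45 − 1 = 0.3524.

35.24%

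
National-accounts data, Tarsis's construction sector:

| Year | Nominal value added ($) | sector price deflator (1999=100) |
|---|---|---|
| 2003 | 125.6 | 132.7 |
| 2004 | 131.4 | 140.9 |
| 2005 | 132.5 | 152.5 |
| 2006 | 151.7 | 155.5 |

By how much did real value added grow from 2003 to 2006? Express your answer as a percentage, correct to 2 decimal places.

Real value added 2003 = 125.6/1.327 = 94.65.
Real value added 2006 = 151.7/1.555 = 97.56.
Change = 97.56/94.65 − 1 = 0.0307.

3.07%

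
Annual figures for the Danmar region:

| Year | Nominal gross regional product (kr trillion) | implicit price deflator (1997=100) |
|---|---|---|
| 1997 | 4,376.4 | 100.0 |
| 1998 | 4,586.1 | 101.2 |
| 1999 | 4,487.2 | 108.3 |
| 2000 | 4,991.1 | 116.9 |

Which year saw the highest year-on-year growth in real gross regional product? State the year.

1998

1998: real = 4586.1/1.012 = 4531.72; growth vs 1997 (4376.40) = 3.55%.
1999: real = 4487.2/1.083 = 4143.31; growth vs 1998 (4531.72) = -8.57%.
2000: real = 4991.1/1.169 = 4269.55; growth vs 1999 (4143.31) = 3.05%.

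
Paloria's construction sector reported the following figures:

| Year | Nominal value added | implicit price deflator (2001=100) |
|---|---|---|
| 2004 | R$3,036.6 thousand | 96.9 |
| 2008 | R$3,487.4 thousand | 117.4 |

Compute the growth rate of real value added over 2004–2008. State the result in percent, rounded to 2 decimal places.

Real value added 2004 = 3036.6 / 0.969 = 3133.75.
Real value added 2008 = 3487.4 / 1.174 = 2970.53.
Real growth = 2970.53 / 3133.75 − 1 = -0.0521.

-5.21%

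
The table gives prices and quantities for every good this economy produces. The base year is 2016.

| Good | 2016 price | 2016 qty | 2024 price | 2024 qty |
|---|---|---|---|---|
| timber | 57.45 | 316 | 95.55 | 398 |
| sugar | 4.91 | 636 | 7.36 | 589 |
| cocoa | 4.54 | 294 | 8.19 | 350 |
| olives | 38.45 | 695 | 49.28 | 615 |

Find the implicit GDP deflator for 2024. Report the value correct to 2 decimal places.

Nominal GDP 2024 = 95.55·398 + 7.36·589 + 8.19·350 + 49.28·615 = 75537.64.
Real GDP 2024 (at 2016 prices) = 57.45·398 + 4.91·589 + 4.54·350 + 38.45·615 = 50992.84.
Deflator = Nominal/Real × 100 = 75537.64/50992.84 × 100 = 148.134.

148.13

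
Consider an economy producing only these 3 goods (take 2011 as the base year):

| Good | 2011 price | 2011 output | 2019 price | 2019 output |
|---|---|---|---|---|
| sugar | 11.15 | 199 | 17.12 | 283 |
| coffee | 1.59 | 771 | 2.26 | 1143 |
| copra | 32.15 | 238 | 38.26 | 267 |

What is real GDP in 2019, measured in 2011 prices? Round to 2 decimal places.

Real GDP 2019 = Σ (p_2011 × q_2019) = 11.15·283 + 1.59·1143 + 32.15·267 = 13556.87.

13556.87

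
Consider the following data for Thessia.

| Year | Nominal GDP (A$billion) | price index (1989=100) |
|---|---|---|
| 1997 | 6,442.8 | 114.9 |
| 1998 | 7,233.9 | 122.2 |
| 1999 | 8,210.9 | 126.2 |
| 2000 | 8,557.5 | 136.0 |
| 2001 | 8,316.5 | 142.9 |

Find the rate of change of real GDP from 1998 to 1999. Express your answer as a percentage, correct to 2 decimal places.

9.91%

Real GDP 1998 = 7233.9/1.222 = 5919.72.
Real GDP 1999 = 8210.9/1.262 = 6506.26.
Change = 6506.26/5919.72 − 1 = 0.0991.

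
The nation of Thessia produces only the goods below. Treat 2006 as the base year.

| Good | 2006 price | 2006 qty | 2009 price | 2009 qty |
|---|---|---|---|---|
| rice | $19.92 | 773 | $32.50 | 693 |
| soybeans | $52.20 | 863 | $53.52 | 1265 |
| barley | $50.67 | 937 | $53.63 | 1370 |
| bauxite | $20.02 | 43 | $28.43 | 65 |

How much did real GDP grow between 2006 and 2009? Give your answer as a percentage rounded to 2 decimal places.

38.40%

Real GDP 2006 = Nominal GDP 2006 = 19.92·773 + 52.20·863 + 50.67·937 + 20.02·43 = 108785.41.
Real GDP 2009 (at 2006 prices) = 19.92·693 + 52.20·1265 + 50.67·1370 + 20.02·65 = 150556.76.
Real growth = 150556.76/108785.41 − 1 = 0.3840.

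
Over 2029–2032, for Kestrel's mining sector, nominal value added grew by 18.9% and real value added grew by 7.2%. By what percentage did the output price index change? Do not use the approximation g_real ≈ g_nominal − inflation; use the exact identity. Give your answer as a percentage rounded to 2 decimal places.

(1 + g_nom) = (1 + g_real)(1 + π), so π = 1.1890 / 1.0720 − 1 = 0.10914.

10.91%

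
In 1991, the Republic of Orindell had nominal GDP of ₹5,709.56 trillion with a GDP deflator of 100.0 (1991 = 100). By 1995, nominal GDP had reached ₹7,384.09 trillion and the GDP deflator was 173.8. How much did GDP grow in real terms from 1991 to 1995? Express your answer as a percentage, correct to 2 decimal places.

Real GDP 1991 = 5709.56 / 1.000 = 5709.56.
Real GDP 1995 = 7384.09 / 1.738 = 4248.61.
Real growth = 4248.61 / 5709.56 − 1 = -0.2559.

-25.59%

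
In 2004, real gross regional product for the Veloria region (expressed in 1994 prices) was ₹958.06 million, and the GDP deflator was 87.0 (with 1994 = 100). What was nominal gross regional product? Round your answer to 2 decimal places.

₹833.51 million

Nominal gross regional product = Real × (GDP deflator/100) = 958.06 × 0.870 = 833.51.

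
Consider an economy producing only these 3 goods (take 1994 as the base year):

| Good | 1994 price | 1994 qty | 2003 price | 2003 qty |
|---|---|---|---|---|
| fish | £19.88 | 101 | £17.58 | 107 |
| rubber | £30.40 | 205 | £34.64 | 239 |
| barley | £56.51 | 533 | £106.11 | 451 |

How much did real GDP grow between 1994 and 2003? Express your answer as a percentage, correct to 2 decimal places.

-9.07%

Real GDP 1994 = Nominal GDP 1994 = 19.88·101 + 30.40·205 + 56.51·533 = 38359.71.
Real GDP 2003 (at 1994 prices) = 19.88·107 + 30.40·239 + 56.51·451 = 34878.77.
Real growth = 34878.77/38359.71 − 1 = -0.0907.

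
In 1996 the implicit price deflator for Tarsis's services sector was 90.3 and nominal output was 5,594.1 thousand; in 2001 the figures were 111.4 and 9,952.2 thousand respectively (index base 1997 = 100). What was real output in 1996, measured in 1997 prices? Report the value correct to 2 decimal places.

Real output = Nominal / (implicit price deflator/100) = 5594.1 / 0.903 = 6195.02.

6,195.02 thousand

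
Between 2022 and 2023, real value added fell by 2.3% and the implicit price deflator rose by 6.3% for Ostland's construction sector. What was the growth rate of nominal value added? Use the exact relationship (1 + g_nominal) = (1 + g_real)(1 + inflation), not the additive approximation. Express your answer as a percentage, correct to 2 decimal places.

(1 + g_nom) = (1 + g_real)(1 + π) = 0.9770 × 1.0630 = 1.03855.

3.86%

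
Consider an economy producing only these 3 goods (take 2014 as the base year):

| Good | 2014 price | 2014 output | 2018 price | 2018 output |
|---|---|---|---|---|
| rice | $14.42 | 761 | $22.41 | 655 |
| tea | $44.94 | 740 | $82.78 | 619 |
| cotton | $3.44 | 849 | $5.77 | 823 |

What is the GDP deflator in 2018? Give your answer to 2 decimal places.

Nominal GDP 2018 = 22.41·655 + 82.78·619 + 5.77·823 = 70668.08.
Real GDP 2018 (at 2014 prices) = 14.42·655 + 44.94·619 + 3.44·823 = 40094.08.
Deflator = Nominal/Real × 100 = 70668.08/40094.08 × 100 = 176.256.

176.26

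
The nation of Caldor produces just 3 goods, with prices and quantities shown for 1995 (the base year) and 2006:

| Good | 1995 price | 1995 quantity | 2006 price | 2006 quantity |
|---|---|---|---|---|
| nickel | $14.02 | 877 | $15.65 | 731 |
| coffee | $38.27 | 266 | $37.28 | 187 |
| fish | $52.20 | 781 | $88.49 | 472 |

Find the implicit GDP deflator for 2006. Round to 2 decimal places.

143.13

Nominal GDP 2006 = 15.65·731 + 37.28·187 + 88.49·472 = 60178.79.
Real GDP 2006 (at 1995 prices) = 14.02·731 + 38.27·187 + 52.20·472 = 42043.51.
Deflator = Nominal/Real × 100 = 60178.79/42043.51 × 100 = 143.135.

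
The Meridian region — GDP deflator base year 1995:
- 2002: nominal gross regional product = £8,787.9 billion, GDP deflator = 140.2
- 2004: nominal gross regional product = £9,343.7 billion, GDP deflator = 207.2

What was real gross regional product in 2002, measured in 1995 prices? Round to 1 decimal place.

£6,268.1 billion

Real gross regional product = Nominal / (GDP deflator/100) = 8787.9 / 1.402 = 6268.12.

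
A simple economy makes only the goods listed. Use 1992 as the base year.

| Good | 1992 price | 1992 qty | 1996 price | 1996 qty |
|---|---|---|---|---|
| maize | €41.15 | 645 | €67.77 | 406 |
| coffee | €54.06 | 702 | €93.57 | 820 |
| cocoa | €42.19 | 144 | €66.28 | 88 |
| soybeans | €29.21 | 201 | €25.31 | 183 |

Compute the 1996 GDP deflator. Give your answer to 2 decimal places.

Nominal GDP 1996 = 67.77·406 + 93.57·820 + 66.28·88 + 25.31·183 = 114706.39.
Real GDP 1996 (at 1992 prices) = 41.15·406 + 54.06·820 + 42.19·88 + 29.21·183 = 70094.25.
Deflator = Nominal/Real × 100 = 114706.39/70094.25 × 100 = 163.646.

163.65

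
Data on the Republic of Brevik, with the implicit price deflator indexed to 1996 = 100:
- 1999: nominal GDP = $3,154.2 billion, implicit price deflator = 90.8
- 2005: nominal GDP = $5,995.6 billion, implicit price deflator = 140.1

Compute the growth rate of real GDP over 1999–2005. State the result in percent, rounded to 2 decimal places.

23.19%

Real GDP 1999 = 3154.2 / 0.908 = 3473.79.
Real GDP 2005 = 5995.6 / 1.401 = 4279.51.
Real growth = 4279.51 / 3473.79 − 1 = 0.2319.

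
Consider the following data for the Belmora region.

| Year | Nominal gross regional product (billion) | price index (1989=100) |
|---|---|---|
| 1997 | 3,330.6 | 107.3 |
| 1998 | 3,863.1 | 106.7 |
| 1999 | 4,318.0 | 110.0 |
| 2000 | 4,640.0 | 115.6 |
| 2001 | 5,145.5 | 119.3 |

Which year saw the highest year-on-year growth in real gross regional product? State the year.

1998: real = 3863.1/1.067 = 3620.52; growth vs 1997 (3104.01) = 16.64%.
1999: real = 4318.0/1.100 = 3925.45; growth vs 1998 (3620.52) = 8.42%.
2000: real = 4640.0/1.156 = 4013.84; growth vs 1999 (3925.45) = 2.25%.
2001: real = 5145.5/1.193 = 4313.08; growth vs 2000 (4013.84) = 7.46%.

1998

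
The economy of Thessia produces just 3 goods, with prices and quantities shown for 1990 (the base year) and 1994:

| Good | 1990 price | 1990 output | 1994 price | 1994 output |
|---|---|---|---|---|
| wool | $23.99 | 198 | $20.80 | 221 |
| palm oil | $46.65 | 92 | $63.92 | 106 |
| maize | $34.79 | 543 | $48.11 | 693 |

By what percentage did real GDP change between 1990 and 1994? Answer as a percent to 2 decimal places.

23.00%

Real GDP 1990 = Nominal GDP 1990 = 23.99·198 + 46.65·92 + 34.79·543 = 27932.79.
Real GDP 1994 (at 1990 prices) = 23.99·221 + 46.65·106 + 34.79·693 = 34356.16.
Real growth = 34356.16/27932.79 − 1 = 0.2300.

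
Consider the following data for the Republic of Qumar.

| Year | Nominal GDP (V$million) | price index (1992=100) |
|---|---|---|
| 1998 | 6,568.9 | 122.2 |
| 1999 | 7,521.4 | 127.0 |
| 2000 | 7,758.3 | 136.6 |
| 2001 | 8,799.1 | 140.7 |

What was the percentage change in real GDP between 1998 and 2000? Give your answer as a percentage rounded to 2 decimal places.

Real GDP 1998 = 6568.9/1.222 = 5375.53.
Real GDP 2000 = 7758.3/1.366 = 5679.58.
Change = 5679.58/5375.53 − 1 = 0.0566.

5.66%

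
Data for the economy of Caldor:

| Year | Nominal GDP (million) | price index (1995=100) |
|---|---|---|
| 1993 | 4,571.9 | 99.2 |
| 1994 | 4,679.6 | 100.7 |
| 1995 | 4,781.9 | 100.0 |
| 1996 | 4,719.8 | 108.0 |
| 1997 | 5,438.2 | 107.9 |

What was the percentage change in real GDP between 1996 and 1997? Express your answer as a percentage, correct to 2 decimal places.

15.33%

Real GDP 1996 = 4719.8/1.080 = 4370.19.
Real GDP 1997 = 5438.2/1.079 = 5040.04.
Change = 5040.04/4370.19 − 1 = 0.1533.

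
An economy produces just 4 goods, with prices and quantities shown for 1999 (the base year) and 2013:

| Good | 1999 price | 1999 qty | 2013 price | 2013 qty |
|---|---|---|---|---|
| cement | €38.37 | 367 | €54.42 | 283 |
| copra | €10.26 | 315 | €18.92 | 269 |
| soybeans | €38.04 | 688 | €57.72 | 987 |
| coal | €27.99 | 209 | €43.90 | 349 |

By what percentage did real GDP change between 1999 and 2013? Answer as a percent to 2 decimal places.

Real GDP 1999 = Nominal GDP 1999 = 38.37·367 + 10.26·315 + 38.04·688 + 27.99·209 = 49335.12.
Real GDP 2013 (at 1999 prices) = 38.37·283 + 10.26·269 + 38.04·987 + 27.99·349 = 60932.64.
Real growth = 60932.64/49335.12 − 1 = 0.2351.

23.51%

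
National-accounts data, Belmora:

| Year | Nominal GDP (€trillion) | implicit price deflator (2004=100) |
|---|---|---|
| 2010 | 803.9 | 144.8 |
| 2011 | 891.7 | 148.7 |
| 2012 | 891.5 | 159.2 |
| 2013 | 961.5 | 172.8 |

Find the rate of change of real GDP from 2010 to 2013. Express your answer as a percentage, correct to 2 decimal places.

Real GDP 2010 = 803.9/1.448 = 555.18.
Real GDP 2013 = 961.5/1.728 = 556.42.
Change = 556.42/555.18 − 1 = 0.0022.

0.22%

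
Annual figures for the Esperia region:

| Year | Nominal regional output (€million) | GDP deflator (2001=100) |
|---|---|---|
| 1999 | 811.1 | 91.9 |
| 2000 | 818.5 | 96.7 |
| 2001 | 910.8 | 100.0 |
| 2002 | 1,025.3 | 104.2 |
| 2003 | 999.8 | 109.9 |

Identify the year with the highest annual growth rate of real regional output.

2000: real = 818.5/0.967 = 846.43; growth vs 1999 (882.59) = -4.10%.
2001: real = 910.8/1.000 = 910.80; growth vs 2000 (846.43) = 7.60%.
2002: real = 1025.3/1.042 = 983.97; growth vs 2001 (910.80) = 8.03%.
2003: real = 999.8/1.099 = 909.74; growth vs 2002 (983.97) = -7.54%.

2002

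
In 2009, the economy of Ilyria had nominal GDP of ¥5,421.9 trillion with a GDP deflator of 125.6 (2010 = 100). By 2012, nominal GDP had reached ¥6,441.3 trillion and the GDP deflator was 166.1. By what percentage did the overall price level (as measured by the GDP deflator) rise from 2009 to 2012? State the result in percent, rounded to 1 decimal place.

Price-level change = 166.1 / 125.6 − 1 = 0.3225.

32.2%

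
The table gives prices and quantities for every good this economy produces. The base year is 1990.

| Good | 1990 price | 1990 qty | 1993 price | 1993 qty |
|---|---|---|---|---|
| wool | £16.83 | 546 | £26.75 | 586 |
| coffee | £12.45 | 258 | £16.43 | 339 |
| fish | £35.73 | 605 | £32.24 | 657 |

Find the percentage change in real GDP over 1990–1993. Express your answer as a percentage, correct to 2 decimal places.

Real GDP 1990 = Nominal GDP 1990 = 16.83·546 + 12.45·258 + 35.73·605 = 34017.93.
Real GDP 1993 (at 1990 prices) = 16.83·586 + 12.45·339 + 35.73·657 = 37557.54.
Real growth = 37557.54/34017.93 − 1 = 0.1041.

10.41%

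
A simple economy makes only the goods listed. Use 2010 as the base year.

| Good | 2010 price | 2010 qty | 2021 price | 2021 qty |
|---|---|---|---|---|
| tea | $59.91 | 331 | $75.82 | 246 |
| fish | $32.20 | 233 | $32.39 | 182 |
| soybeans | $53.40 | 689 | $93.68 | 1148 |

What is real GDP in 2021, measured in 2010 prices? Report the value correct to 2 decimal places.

$81901.46

Real GDP 2021 = Σ (p_2010 × q_2021) = 59.91·246 + 32.20·182 + 53.40·1148 = 81901.46.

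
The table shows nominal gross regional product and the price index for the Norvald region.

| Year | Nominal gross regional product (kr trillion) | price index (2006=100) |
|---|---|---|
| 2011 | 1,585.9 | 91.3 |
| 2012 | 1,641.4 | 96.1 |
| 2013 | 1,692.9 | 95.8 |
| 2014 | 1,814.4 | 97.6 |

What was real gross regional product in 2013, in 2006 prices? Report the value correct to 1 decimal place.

Real gross regional product 2013 = 1692.9 / 0.958 = 1767.12.

kr 1,767.1 trillion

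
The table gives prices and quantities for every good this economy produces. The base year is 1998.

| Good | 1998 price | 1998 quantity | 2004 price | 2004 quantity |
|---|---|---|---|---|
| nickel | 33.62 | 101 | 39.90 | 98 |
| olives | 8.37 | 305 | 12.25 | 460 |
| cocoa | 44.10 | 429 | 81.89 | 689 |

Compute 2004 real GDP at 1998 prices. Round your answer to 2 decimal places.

Real GDP 2004 = Σ (p_1998 × q_2004) = 33.62·98 + 8.37·460 + 44.10·689 = 37529.86.

37529.86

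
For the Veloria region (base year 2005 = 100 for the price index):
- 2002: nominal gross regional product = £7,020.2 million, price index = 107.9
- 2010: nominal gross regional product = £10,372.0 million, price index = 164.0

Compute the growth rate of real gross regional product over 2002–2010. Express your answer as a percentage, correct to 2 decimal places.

Real gross regional product 2002 = 7020.2 / 1.079 = 6506.21.
Real gross regional product 2010 = 10372.0 / 1.640 = 6324.39.
Real growth = 6324.39 / 6506.21 − 1 = -0.0279.

-2.79%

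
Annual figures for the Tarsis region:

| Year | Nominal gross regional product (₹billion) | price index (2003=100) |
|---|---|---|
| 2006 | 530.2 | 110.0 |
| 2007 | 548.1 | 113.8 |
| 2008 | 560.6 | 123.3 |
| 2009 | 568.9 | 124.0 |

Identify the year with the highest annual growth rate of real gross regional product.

2007: real = 548.1/1.138 = 481.63; growth vs 2006 (482.00) = -0.08%.
2008: real = 560.6/1.233 = 454.66; growth vs 2007 (481.63) = -5.60%.
2009: real = 568.9/1.240 = 458.79; growth vs 2008 (454.66) = 0.91%.

2009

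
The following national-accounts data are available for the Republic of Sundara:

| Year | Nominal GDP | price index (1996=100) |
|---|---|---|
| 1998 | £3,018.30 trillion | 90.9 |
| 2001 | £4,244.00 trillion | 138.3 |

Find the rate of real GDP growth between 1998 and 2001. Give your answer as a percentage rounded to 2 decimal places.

-7.58%

Deflate each year: 1998 → 3018.30/0.909 = 3320.46; 2001 → 4244.00/1.383 = 3068.69.
So real GDP changed by 3068.69/3320.46 − 1 = -0.0758, i.e. -7.58%.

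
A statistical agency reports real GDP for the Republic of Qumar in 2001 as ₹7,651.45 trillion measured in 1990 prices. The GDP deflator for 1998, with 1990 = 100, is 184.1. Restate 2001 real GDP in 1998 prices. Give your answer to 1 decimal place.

Real GDP in 1998 prices = Real GDP in 1990 prices × (P_1998/P_1990) = 7651.45 × 1.841 = 14086.32.

₹14,086.3 trillion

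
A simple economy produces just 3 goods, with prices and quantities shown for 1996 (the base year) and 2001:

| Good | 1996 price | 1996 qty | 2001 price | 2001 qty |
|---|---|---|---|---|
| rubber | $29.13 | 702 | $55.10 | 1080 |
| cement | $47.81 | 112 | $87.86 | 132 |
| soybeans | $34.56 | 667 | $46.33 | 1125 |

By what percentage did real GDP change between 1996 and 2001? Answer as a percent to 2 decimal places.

Real GDP 1996 = Nominal GDP 1996 = 29.13·702 + 47.81·112 + 34.56·667 = 48855.50.
Real GDP 2001 (at 1996 prices) = 29.13·1080 + 47.81·132 + 34.56·1125 = 76651.32.
Real growth = 76651.32/48855.50 − 1 = 0.5689.

56.89%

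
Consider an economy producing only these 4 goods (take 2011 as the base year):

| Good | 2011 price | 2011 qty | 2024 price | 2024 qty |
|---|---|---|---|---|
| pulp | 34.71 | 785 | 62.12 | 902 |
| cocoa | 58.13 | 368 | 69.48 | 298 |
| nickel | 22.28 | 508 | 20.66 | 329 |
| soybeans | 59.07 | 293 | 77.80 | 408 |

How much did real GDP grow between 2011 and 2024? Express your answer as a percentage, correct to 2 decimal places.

3.62%

Real GDP 2011 = Nominal GDP 2011 = 34.71·785 + 58.13·368 + 22.28·508 + 59.07·293 = 77264.94.
Real GDP 2024 (at 2011 prices) = 34.71·902 + 58.13·298 + 22.28·329 + 59.07·408 = 80061.84.
Real growth = 80061.84/77264.94 − 1 = 0.0362.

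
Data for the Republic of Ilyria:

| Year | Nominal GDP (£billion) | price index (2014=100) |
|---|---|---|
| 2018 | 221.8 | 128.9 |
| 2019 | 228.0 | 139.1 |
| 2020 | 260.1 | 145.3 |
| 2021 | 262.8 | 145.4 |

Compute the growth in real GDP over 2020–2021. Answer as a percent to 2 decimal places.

0.97%

Real GDP 2020 = 260.1/1.453 = 179.01.
Real GDP 2021 = 262.8/1.454 = 180.74.
Change = 180.74/179.01 − 1 = 0.0097.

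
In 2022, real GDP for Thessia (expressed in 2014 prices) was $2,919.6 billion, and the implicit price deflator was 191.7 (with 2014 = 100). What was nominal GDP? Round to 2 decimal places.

Nominal GDP = Real × (implicit price deflator/100) = 2919.6 × 1.917 = 5596.87.

$5,596.87 billion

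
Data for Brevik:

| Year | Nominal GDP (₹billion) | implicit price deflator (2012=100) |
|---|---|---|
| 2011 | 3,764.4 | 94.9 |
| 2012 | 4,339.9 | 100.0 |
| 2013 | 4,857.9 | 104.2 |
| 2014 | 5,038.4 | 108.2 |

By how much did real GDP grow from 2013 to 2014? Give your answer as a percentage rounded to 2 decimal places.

Real GDP 2013 = 4857.9/1.042 = 4662.09.
Real GDP 2014 = 5038.4/1.082 = 4656.56.
Change = 4656.56/4662.09 − 1 = -0.0012.

-0.12%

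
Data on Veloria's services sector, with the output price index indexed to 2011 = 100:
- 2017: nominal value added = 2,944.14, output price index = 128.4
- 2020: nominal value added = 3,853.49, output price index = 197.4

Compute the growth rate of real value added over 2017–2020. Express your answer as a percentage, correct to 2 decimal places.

Real value added 2017 = 2944.14 / 1.284 = 2292.94.
Real value added 2020 = 3853.49 / 1.974 = 1952.12.
Real growth = 1952.12 / 2292.94 − 1 = -0.1486.

-14.86%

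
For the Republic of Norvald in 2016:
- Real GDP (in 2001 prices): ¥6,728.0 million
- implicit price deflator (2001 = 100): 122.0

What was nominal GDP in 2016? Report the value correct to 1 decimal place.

¥8,208.2 million

Nominal GDP = Real × (implicit price deflator/100) = 6728.0 × 1.220 = 8208.16.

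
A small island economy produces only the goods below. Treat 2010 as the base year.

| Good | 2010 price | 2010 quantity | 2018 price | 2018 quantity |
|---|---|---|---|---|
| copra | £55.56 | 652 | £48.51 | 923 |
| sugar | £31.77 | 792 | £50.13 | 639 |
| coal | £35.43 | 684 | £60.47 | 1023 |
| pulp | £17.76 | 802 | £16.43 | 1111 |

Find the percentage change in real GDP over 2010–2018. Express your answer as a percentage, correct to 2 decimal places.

Real GDP 2010 = Nominal GDP 2010 = 55.56·652 + 31.77·792 + 35.43·684 + 17.76·802 = 99864.60.
Real GDP 2018 (at 2010 prices) = 55.56·923 + 31.77·639 + 35.43·1023 + 17.76·1111 = 127559.16.
Real growth = 127559.16/99864.60 − 1 = 0.2773.

27.73%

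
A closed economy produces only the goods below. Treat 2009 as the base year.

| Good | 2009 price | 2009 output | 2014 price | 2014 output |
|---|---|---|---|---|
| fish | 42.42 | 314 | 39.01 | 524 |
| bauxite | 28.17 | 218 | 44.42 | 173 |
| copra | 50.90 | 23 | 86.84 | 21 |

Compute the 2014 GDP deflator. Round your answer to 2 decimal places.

Nominal GDP 2014 = 39.01·524 + 44.42·173 + 86.84·21 = 29949.54.
Real GDP 2014 (at 2009 prices) = 42.42·524 + 28.17·173 + 50.90·21 = 28170.39.
Deflator = Nominal/Real × 100 = 29949.54/28170.39 × 100 = 106.316.

106.32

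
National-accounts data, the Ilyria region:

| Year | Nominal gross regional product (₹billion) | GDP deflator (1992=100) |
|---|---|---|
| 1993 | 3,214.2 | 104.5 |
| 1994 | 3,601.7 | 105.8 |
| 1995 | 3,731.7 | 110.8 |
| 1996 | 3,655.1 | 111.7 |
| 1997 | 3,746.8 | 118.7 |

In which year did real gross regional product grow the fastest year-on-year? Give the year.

1994: real = 3601.7/1.058 = 3404.25; growth vs 1993 (3075.79) = 10.68%.
1995: real = 3731.7/1.108 = 3367.96; growth vs 1994 (3404.25) = -1.07%.
1996: real = 3655.1/1.117 = 3272.25; growth vs 1995 (3367.96) = -2.84%.
1997: real = 3746.8/1.187 = 3156.53; growth vs 1996 (3272.25) = -3.54%.

1994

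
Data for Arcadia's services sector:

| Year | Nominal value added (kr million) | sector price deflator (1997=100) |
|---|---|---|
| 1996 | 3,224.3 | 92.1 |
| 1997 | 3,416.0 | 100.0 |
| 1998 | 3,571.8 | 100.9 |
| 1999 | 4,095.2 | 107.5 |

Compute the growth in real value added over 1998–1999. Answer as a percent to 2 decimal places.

Real value added 1998 = 3571.8/1.009 = 3539.94.
Real value added 1999 = 4095.2/1.075 = 3809.49.
Change = 3809.49/3539.94 − 1 = 0.0761.

7.61%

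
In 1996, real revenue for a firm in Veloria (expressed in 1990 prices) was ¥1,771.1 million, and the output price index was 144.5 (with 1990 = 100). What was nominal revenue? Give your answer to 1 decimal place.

¥2,559.2 million

Nominal revenue = Real × (output price index/100) = 1771.1 × 1.445 = 2559.24.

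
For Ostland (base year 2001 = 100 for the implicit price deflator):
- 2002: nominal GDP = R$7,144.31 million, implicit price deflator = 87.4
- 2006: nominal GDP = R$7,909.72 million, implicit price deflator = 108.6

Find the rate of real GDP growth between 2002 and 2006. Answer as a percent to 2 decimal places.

Deflate each year: 2002 → 7144.31/0.874 = 8174.27; 2006 → 7909.72/1.086 = 7283.35.
So real GDP changed by 7283.35/8174.27 − 1 = -0.1090, i.e. -10.90%.

-10.90%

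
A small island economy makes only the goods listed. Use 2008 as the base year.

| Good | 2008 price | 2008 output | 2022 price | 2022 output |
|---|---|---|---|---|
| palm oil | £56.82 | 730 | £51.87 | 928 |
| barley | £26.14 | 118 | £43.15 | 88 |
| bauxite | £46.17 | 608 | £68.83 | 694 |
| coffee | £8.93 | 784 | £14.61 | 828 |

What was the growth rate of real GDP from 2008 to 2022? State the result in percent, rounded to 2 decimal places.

Real GDP 2008 = Nominal GDP 2008 = 56.82·730 + 26.14·118 + 46.17·608 + 8.93·784 = 79635.60.
Real GDP 2022 (at 2008 prices) = 56.82·928 + 26.14·88 + 46.17·694 + 8.93·828 = 94465.30.
Real growth = 94465.30/79635.60 − 1 = 0.1862.

18.62%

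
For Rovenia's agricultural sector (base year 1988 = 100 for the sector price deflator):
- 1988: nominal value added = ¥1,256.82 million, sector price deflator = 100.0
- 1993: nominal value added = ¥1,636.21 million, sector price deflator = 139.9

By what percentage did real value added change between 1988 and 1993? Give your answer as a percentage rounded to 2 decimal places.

Deflate each year: 1988 → 1256.82/1.000 = 1256.82; 1993 → 1636.21/1.399 = 1169.56.
So real value added changed by 1169.56/1256.82 − 1 = -0.0694, i.e. -6.94%.

-6.94%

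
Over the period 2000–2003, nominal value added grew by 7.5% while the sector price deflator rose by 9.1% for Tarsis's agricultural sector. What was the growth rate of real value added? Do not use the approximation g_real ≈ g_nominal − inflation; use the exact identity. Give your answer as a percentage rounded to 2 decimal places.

(1 + g_nom) = (1 + g_real)(1 + π), so g_real = 1.0750 / 1.0910 − 1 = -0.01467.

-1.47%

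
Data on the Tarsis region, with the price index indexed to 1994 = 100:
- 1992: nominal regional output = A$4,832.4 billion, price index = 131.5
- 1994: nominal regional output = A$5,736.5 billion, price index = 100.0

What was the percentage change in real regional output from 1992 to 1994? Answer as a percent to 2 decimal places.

56.10%

Real regional output 1992 = 4832.4 / 1.315 = 3674.83.
Real regional output 1994 = 5736.5 / 1.000 = 5736.50.
Real growth = 5736.50 / 3674.83 − 1 = 0.5610.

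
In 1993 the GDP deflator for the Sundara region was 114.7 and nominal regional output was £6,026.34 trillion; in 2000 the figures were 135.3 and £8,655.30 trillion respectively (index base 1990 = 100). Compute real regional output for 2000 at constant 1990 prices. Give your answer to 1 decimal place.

£6,397.1 trillion

Real regional output = Nominal / (GDP deflator/100) = 8655.30 / 1.353 = 6397.12.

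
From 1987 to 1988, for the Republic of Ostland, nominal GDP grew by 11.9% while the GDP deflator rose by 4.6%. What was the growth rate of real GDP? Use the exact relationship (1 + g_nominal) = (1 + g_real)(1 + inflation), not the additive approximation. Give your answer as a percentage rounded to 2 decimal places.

(1 + g_nom) = (1 + g_real)(1 + π), so g_real = 1.1190 / 1.0460 − 1 = 0.06979.

6.98%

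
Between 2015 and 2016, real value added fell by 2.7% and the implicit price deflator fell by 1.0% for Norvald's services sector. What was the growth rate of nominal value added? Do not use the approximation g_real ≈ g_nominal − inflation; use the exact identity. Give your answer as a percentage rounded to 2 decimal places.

-3.67%

(1 + g_nom) = (1 + g_real)(1 + π) = 0.9730 × 0.9900 = 0.96327.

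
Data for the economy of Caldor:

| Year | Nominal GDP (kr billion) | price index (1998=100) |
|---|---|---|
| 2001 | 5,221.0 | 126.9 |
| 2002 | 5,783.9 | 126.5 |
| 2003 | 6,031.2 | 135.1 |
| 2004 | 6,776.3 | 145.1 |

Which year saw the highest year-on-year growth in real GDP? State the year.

2002: real = 5783.9/1.265 = 4572.25; growth vs 2001 (4114.26) = 11.13%.
2003: real = 6031.2/1.351 = 4464.25; growth vs 2002 (4572.25) = -2.36%.
2004: real = 6776.3/1.451 = 4670.09; growth vs 2003 (4464.25) = 4.61%.

2002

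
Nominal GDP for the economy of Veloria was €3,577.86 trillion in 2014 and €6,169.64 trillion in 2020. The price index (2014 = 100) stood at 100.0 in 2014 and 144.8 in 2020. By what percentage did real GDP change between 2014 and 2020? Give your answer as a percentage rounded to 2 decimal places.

19.09%

Real GDP 2014 = 3577.86 / 1.000 = 3577.86.
Real GDP 2020 = 6169.64 / 1.448 = 4260.80.
Real growth = 4260.80 / 3577.86 − 1 = 0.1909.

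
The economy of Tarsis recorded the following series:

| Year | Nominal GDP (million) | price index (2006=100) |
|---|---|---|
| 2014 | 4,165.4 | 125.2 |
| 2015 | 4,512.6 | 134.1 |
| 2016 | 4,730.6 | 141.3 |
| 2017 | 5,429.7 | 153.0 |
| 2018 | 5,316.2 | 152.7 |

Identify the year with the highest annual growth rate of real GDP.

2017

2015: real = 4512.6/1.341 = 3365.10; growth vs 2014 (3327.00) = 1.15%.
2016: real = 4730.6/1.413 = 3347.91; growth vs 2015 (3365.10) = -0.51%.
2017: real = 5429.7/1.530 = 3548.82; growth vs 2016 (3347.91) = 6.00%.
2018: real = 5316.2/1.527 = 3481.47; growth vs 2017 (3548.82) = -1.90%.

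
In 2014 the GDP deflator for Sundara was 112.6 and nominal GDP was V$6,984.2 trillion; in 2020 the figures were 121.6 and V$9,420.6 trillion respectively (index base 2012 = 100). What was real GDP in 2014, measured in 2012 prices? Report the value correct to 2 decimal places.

Real GDP = Nominal / (GDP deflator/100) = 6984.2 / 1.126 = 6202.66.

V$6,202.66 trillion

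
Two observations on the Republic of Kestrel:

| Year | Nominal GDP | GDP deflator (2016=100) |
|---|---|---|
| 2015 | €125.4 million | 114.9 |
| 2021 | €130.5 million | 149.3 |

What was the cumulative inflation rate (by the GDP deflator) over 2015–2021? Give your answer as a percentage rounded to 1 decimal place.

29.9%

Price-level change = 149.3 / 114.9 − 1 = 0.2994.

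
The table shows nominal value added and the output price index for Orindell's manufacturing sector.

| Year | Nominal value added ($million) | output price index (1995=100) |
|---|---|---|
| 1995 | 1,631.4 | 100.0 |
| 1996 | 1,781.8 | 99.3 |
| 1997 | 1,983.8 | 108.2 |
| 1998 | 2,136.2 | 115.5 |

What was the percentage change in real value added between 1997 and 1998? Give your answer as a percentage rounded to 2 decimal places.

Real value added 1997 = 1983.8/1.082 = 1833.46.
Real value added 1998 = 2136.2/1.155 = 1849.52.
Change = 1849.52/1833.46 − 1 = 0.0088.

0.88%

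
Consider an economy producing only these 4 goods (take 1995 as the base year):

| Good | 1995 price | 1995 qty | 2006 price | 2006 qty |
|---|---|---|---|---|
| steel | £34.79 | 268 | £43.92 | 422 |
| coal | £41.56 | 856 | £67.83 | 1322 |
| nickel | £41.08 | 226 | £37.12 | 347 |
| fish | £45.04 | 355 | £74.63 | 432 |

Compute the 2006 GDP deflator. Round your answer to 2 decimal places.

Nominal GDP 2006 = 43.92·422 + 67.83·1322 + 37.12·347 + 74.63·432 = 153326.30.
Real GDP 2006 (at 1995 prices) = 34.79·422 + 41.56·1322 + 41.08·347 + 45.04·432 = 103335.74.
Deflator = Nominal/Real × 100 = 153326.30/103335.74 × 100 = 148.377.

148.38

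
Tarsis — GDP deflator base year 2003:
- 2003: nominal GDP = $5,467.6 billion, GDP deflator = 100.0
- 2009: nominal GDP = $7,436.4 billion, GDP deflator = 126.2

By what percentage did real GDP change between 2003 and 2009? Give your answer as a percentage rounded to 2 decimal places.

Deflate each year: 2003 → 5467.6/1.000 = 5467.60; 2009 → 7436.4/1.262 = 5892.55.
So real GDP changed by 5892.55/5467.60 − 1 = 0.0777, i.e. 7.77%.

7.77%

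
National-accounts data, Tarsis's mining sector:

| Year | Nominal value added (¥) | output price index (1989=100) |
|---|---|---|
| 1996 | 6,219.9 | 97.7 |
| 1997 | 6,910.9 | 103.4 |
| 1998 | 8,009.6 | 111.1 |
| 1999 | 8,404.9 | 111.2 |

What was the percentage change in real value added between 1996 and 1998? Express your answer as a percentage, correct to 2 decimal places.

13.24%

Real value added 1996 = 6219.9/0.977 = 6366.33.
Real value added 1998 = 8009.6/1.111 = 7209.36.
Change = 7209.36/6366.33 − 1 = 0.1324.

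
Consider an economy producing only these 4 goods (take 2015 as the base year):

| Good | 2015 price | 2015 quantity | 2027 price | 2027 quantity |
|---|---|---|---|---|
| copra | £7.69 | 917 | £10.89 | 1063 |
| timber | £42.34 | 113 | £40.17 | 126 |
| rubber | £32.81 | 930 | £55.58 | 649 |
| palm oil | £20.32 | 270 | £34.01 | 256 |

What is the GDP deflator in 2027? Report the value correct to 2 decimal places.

Nominal GDP 2027 = 10.89·1063 + 40.17·126 + 55.58·649 + 34.01·256 = 61415.47.
Real GDP 2027 (at 2015 prices) = 7.69·1063 + 42.34·126 + 32.81·649 + 20.32·256 = 40004.92.
Deflator = Nominal/Real × 100 = 61415.47/40004.92 × 100 = 153.520.

153.52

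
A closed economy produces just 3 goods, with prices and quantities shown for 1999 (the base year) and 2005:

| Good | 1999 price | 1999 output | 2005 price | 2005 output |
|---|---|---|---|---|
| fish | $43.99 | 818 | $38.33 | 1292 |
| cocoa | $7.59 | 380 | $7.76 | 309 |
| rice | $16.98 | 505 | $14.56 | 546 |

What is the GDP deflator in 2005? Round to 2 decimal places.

Nominal GDP 2005 = 38.33·1292 + 7.76·309 + 14.56·546 = 59869.96.
Real GDP 2005 (at 1999 prices) = 43.99·1292 + 7.59·309 + 16.98·546 = 68451.47.
Deflator = Nominal/Real × 100 = 59869.96/68451.47 × 100 = 87.463.

87.46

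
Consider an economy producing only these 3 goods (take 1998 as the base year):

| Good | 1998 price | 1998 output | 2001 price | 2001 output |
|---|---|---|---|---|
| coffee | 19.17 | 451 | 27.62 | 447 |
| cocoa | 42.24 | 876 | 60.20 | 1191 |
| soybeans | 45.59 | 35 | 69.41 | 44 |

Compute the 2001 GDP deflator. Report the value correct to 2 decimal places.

143.06

Nominal GDP 2001 = 27.62·447 + 60.20·1191 + 69.41·44 = 87098.38.
Real GDP 2001 (at 1998 prices) = 19.17·447 + 42.24·1191 + 45.59·44 = 60882.79.
Deflator = Nominal/Real × 100 = 87098.38/60882.79 × 100 = 143.059.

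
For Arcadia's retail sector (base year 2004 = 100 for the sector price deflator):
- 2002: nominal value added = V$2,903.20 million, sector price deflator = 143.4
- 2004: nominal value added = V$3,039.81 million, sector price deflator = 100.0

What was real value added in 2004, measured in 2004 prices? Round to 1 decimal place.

V$3,039.8 million

Real value added = Nominal / (sector price deflator/100) = 3039.81 / 1.000 = 3039.81.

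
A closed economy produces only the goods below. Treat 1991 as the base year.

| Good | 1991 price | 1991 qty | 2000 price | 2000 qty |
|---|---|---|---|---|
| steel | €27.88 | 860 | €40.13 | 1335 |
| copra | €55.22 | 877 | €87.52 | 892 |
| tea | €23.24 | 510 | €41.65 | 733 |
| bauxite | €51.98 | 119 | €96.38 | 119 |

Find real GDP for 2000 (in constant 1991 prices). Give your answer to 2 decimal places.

Real GDP 2000 = Σ (p_1991 × q_2000) = 27.88·1335 + 55.22·892 + 23.24·733 + 51.98·119 = 109696.58.

€109696.58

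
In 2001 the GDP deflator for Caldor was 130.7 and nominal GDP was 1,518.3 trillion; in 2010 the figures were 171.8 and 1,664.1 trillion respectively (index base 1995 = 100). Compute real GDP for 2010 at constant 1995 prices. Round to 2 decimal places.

968.63 trillion

Real GDP = Nominal / (GDP deflator/100) = 1664.1 / 1.718 = 968.63.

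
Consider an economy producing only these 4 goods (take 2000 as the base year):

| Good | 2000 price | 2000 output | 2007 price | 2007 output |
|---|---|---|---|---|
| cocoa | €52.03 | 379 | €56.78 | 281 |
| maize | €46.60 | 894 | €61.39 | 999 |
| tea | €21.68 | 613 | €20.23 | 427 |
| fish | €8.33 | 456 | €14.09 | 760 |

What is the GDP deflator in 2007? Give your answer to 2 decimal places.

Nominal GDP 2007 = 56.78·281 + 61.39·999 + 20.23·427 + 14.09·760 = 96630.40.
Real GDP 2007 (at 2000 prices) = 52.03·281 + 46.60·999 + 21.68·427 + 8.33·760 = 76761.99.
Deflator = Nominal/Real × 100 = 96630.40/76761.99 × 100 = 125.883.

125.88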